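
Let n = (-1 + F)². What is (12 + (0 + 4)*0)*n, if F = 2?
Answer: 12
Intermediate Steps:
n = 1 (n = (-1 + 2)² = 1² = 1)
(12 + (0 + 4)*0)*n = (12 + (0 + 4)*0)*1 = (12 + 4*0)*1 = (12 + 0)*1 = 12*1 = 12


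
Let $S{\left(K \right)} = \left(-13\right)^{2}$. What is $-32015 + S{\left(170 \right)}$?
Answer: $-31846$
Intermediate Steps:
$S{\left(K \right)} = 169$
$-32015 + S{\left(170 \right)} = -32015 + 169 = -31846$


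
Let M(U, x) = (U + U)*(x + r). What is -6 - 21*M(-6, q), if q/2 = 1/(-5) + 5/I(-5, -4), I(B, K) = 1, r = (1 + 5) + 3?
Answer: 23406/5 ≈ 4681.2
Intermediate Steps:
r = 9 (r = 6 + 3 = 9)
q = 48/5 (q = 2*(1/(-5) + 5/1) = 2*(1*(-1/5) + 5*1) = 2*(-1/5 + 5) = 2*(24/5) = 48/5 ≈ 9.6000)
M(U, x) = 2*U*(9 + x) (M(U, x) = (U + U)*(x + 9) = (2*U)*(9 + x) = 2*U*(9 + x))
-6 - 21*M(-6, q) = -6 - 42*(-6)*(9 + 48/5) = -6 - 42*(-6)*93/5 = -6 - 21*(-1116/5) = -6 + 23436/5 = 23406/5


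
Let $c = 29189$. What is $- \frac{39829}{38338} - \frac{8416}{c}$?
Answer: $- \frac{1485221289}{1119047882} \approx -1.3272$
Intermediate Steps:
$- \frac{39829}{38338} - \frac{8416}{c} = - \frac{39829}{38338} - \frac{8416}{29189} = - \frac{1485221289}{1119047882}$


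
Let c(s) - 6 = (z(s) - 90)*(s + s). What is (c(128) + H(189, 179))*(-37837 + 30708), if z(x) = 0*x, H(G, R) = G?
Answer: 162862005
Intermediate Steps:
z(x) = 0
c(s) = 6 - 180*s (c(s) = 6 + (0 - 90)*(s + s) = 6 - 180*s)
(c(128) + H(189, 179))*(-37837 + 30708) = ((6 - 180*128) + 189)*(-37837 + 30708) = ((6 - 23040) + 189)*(-7129) = (-23034 + 189)*(-7129) = -22845*(-7129) = 162862005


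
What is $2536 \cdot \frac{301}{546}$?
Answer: $\frac{54524}{39} \approx 1398.1$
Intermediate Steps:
$2536 \cdot \frac{301}{546} = 2536 \cdot 301 \cdot \frac{1}{546} = 2536 \cdot \frac{43}{78} = \frac{54524}{39}$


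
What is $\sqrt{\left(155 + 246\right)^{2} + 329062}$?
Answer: $\sqrt{489863} \approx 699.9$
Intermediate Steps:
$\sqrt{\left(155 + 246\right)^{2} + 329062} = \sqrt{401^{2} + 329062} = \sqrt{160801 + 329062} = \sqrt{489863}$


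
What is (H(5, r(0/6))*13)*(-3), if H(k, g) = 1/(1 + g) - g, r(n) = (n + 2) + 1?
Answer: 429/4 ≈ 107.25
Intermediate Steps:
r(n) = 3 + n (r(n) = (2 + n) + 1 = 3 + n)
(H(5, r(0/6))*13)*(-3) = (((1 - (3 + 0/6) - (3 + 0/6)**2)/(1 + (3 + 0/6)))*13)*(-3) = (((1 - (3 + 0*(1/6)) - (3 + 0*(1/6))**2)/(1 + (3 + 0*(1/6))))*13)*(-3) = (((1 - (3 + 0) - (3 + 0)**2)/(1 + (3 + 0)))*13)*(-3) = (((1 - 1*3 - 1*3**2)/(1 + 3))*13)*(-3) = (((1 - 3 - 1*9)/4)*13)*(-3) = (((1 - 3 - 9)/4)*13)*(-3) = (((1/4)*(-11))*13)*(-3) = -11/4*13*(-3) = -143/4*(-3) = 429/4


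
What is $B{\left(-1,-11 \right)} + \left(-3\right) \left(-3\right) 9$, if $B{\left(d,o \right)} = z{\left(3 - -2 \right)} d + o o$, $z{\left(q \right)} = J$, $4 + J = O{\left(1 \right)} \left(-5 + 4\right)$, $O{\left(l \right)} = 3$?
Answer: $209$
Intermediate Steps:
$J = -7$ ($J = -4 + 3 \left(-5 + 4\right) = -4 + 3 \left(-1\right) = -4 - 3 = -7$)
$z{\left(q \right)} = -7$
$B{\left(d,o \right)} = o^{2} - 7 d$ ($B{\left(d,o \right)} = - 7 d + o o = - 7 d + o^{2} = o^{2} - 7 d$)
$B{\left(-1,-11 \right)} + \left(-3\right) \left(-3\right) 9 = \left(\left(-11\right)^{2} - -7\right) + \left(-3\right) \left(-3\right) 9 = \left(121 + 7\right) + 9 \cdot 9 = 128 + 81 = 209$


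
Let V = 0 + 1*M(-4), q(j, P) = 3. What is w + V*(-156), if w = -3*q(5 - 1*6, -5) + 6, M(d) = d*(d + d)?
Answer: -4995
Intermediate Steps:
M(d) = 2*d² (M(d) = d*(2*d) = 2*d²)
w = -3 (w = -3*3 + 6 = -9 + 6 = -3)
V = 32 (V = 0 + 1*(2*(-4)²) = 0 + 1*(2*16) = 0 + 1*32 = 0 + 32 = 32)
w + V*(-156) = -3 + 32*(-156) = -3 - 4992 = -4995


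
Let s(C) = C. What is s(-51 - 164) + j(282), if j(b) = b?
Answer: 67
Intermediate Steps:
s(-51 - 164) + j(282) = (-51 - 164) + 282 = -215 + 282 = 67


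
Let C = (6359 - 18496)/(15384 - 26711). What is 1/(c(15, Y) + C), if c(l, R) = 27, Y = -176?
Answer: 11327/317966 ≈ 0.035623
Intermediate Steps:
C = 12137/11327 (C = -12137/(-11327) = -12137*(-1/11327) = 12137/11327 ≈ 1.0715)
1/(c(15, Y) + C) = 1/(27 + 12137/11327) = 1/(317966/11327) = 11327/317966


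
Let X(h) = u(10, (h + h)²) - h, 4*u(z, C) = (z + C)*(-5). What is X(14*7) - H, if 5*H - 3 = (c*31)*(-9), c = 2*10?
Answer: -470151/10 ≈ -47015.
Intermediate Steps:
u(z, C) = -5*C/4 - 5*z/4 (u(z, C) = ((z + C)*(-5))/4 = ((C + z)*(-5))/4 = (-5*C - 5*z)/4 = -5*C/4 - 5*z/4)
c = 20
X(h) = -25/2 - h - 5*h² (X(h) = (-5*(h + h)²/4 - 5/4*10) - h = (-5*4*h²/4 - 25/2) - h = (-5*h² - 25/2) - h = (-25/2 - 5*h²) - h = -25/2 - h - 5*h²)
H = -5577/5 (H = ⅗ + ((20*31)*(-9))/5 = ⅗ + (620*(-9))/5 = ⅗ + (⅕)*(-5580) = ⅗ - 1116 = -5577/5 ≈ -1115.4)
X(14*7) - H = (-25/2 - 14*7 - 5*(14*7)²) - 1*(-5577/5) = (-25/2 - 1*98 - 5*98²) + 5577/5 = (-25/2 - 98 - 5*9604) + 5577/5 = (-25/2 - 98 - 48020) + 5577/5 = -96261/2 + 5577/5 = -470151/10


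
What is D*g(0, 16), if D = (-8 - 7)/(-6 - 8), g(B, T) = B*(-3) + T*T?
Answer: 1920/7 ≈ 274.29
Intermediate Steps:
g(B, T) = T² - 3*B (g(B, T) = -3*B + T² = T² - 3*B)
D = 15/14 (D = -15/(-14) = -15*(-1/14) = 15/14 ≈ 1.0714)
D*g(0, 16) = 15*(16² - 3*0)/14 = 15*(256 + 0)/14 = (15/14)*256 = 1920/7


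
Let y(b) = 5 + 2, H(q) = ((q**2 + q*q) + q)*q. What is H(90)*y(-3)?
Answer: 10262700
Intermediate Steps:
H(q) = q*(q + 2*q**2) (H(q) = ((q**2 + q**2) + q)*q = (2*q**2 + q)*q = (q + 2*q**2)*q = q*(q + 2*q**2))
y(b) = 7
H(90)*y(-3) = (90**2*(1 + 2*90))*7 = (8100*(1 + 180))*7 = (8100*181)*7 = 1466100*7 = 10262700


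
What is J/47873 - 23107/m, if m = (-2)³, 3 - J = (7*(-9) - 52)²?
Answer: 1106095635/382984 ≈ 2888.1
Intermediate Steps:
J = -13222 (J = 3 - (7*(-9) - 52)² = 3 - (-63 - 52)² = 3 - 1*(-115)² = 3 - 1*13225 = 3 - 13225 = -13222)
m = -8
J/47873 - 23107/m = -13222/47873 - 23107/(-8) = -13222*1/47873 - 23107*(-⅛) = -13222/47873 + 23107/8 = 1106095635/382984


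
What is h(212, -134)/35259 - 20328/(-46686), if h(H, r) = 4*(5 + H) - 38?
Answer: 125915722/274350279 ≈ 0.45896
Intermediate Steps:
h(H, r) = -18 + 4*H (h(H, r) = (20 + 4*H) - 38 = -18 + 4*H)
h(212, -134)/35259 - 20328/(-46686) = (-18 + 4*212)/35259 - 20328/(-46686) = (-18 + 848)*(1/35259) - 20328*(-1/46686) = 830*(1/35259) + 3388/7781 = 830/35259 + 3388/7781 = 125915722/274350279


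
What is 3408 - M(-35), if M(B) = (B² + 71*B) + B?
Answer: 4703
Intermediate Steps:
M(B) = B² + 72*B
3408 - M(-35) = 3408 - (-35)*(72 - 35) = 3408 - (-35)*37 = 3408 - 1*(-1295) = 3408 + 1295 = 4703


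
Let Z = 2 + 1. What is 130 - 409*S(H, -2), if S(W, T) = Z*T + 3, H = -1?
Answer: 1357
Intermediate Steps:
Z = 3
S(W, T) = 3 + 3*T (S(W, T) = 3*T + 3 = 3 + 3*T)
130 - 409*S(H, -2) = 130 - 409*(3 + 3*(-2)) = 130 - 409*(3 - 6) = 130 - 409*(-3) = 130 - 1*(-1227) = 130 + 1227 = 1357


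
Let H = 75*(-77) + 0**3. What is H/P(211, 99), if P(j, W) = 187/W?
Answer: -51975/17 ≈ -3057.4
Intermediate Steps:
H = -5775 (H = -5775 + 0 = -5775)
H/P(211, 99) = -5775/(187/99) = -5775/(187*(1/99)) = -5775/17/9 = -5775*9/17 = -51975/17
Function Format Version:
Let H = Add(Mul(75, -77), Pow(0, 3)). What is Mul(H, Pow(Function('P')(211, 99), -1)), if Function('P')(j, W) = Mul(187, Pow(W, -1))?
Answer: Rational(-51975, 17) ≈ -3057.4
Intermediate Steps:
H = -5775 (H = Add(-5775, 0) = -5775)
Mul(H, Pow(Function('P')(211, 99), -1)) = Mul(-5775, Pow(Mul(187, Pow(99, -1)), -1)) = Mul(-5775, Pow(Mul(187, Rational(1, 99)), -1)) = Mul(-5775, Pow(Rational(17, 9), -1)) = Mul(-5775, Rational(9, 17)) = Rational(-51975, 17)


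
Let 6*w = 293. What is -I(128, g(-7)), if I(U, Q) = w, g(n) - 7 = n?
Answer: -293/6 ≈ -48.833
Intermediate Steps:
w = 293/6 (w = (⅙)*293 = 293/6 ≈ 48.833)
g(n) = 7 + n
I(U, Q) = 293/6
-I(128, g(-7)) = -1*293/6 = -293/6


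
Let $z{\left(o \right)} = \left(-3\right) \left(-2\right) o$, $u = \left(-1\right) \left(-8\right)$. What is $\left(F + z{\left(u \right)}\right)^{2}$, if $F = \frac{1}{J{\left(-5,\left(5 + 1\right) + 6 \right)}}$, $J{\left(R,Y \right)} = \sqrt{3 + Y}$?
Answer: $\frac{\left(720 + \sqrt{15}\right)^{2}}{225} \approx 2328.9$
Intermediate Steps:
$u = 8$
$z{\left(o \right)} = 6 o$
$F = \frac{\sqrt{15}}{15}$ ($F = \frac{1}{\sqrt{3 + \left(\left(5 + 1\right) + 6\right)}} = \frac{1}{\sqrt{3 + \left(6 + 6\right)}} = \frac{1}{\sqrt{3 + 12}} = \frac{1}{\sqrt{15}} = \frac{\sqrt{15}}{15} \approx 0.2582$)
$\left(F + z{\left(u \right)}\right)^{2} = \left(\frac{\sqrt{15}}{15} + 6 \cdot 8\right)^{2} = \left(\frac{\sqrt{15}}{15} + 48\right)^{2} = \left(48 + \frac{\sqrt{15}}{15}\right)^{2}$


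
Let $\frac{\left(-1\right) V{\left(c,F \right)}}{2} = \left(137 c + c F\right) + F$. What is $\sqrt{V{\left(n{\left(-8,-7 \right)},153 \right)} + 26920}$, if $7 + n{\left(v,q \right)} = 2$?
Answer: $\sqrt{29514} \approx 171.8$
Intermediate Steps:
$n{\left(v,q \right)} = -5$ ($n{\left(v,q \right)} = -7 + 2 = -5$)
$V{\left(c,F \right)} = - 274 c - 2 F - 2 F c$ ($V{\left(c,F \right)} = - 2 \left(\left(137 c + c F\right) + F\right) = - 2 \left(\left(137 c + F c\right) + F\right) = - 2 \left(F + 137 c + F c\right) = - 274 c - 2 F - 2 F c$)
$\sqrt{V{\left(n{\left(-8,-7 \right)},153 \right)} + 26920} = \sqrt{\left(\left(-274\right) \left(-5\right) - 306 - 306 \left(-5\right)\right) + 26920} = \sqrt{\left(1370 - 306 + 1530\right) + 26920} = \sqrt{2594 + 26920} = \sqrt{29514}$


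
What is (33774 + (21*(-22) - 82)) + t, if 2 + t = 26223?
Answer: 59451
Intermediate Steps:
t = 26221 (t = -2 + 26223 = 26221)
(33774 + (21*(-22) - 82)) + t = (33774 + (21*(-22) - 82)) + 26221 = (33774 + (-462 - 82)) + 26221 = (33774 - 544) + 26221 = 33230 + 26221 = 59451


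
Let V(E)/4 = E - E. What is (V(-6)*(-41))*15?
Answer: 0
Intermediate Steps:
V(E) = 0 (V(E) = 4*(E - E) = 4*0 = 0)
(V(-6)*(-41))*15 = (0*(-41))*15 = 0*15 = 0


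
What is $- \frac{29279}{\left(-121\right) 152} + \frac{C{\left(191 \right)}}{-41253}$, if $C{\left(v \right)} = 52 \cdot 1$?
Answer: $\frac{63520537}{39932904} \approx 1.5907$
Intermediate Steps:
$C{\left(v \right)} = 52$
$- \frac{29279}{\left(-121\right) 152} + \frac{C{\left(191 \right)}}{-41253} = - \frac{29279}{\left(-121\right) 152} + \frac{52}{-41253} = - \frac{29279}{-18392} + 52 \left(- \frac{1}{41253}\right) = \left(-29279\right) \left(- \frac{1}{18392}\right) - \frac{52}{41253} = \frac{1541}{968} - \frac{52}{41253} = \frac{63520537}{39932904}$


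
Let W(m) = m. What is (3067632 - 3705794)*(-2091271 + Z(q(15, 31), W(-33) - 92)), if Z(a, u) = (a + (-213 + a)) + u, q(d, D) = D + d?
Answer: 1334726671754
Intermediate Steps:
Z(a, u) = -213 + u + 2*a (Z(a, u) = (-213 + 2*a) + u = -213 + u + 2*a)
(3067632 - 3705794)*(-2091271 + Z(q(15, 31), W(-33) - 92)) = (3067632 - 3705794)*(-2091271 + (-213 + (-33 - 92) + 2*(31 + 15))) = -638162*(-2091271 + (-213 - 125 + 2*46)) = -638162*(-2091271 + (-213 - 125 + 92)) = -638162*(-2091271 - 246) = -638162*(-2091517) = 1334726671754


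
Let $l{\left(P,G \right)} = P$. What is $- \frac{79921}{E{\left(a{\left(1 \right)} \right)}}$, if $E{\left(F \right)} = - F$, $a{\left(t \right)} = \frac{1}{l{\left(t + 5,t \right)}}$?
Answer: $479526$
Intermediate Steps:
$a{\left(t \right)} = \frac{1}{5 + t}$ ($a{\left(t \right)} = \frac{1}{t + 5} = \frac{1}{5 + t}$)
$- \frac{79921}{E{\left(a{\left(1 \right)} \right)}} = - \frac{79921}{\left(-1\right) \frac{1}{5 + 1}} = - \frac{79921}{\left(-1\right) \frac{1}{6}} = - \frac{79921}{- \frac{1}{6}} = \left(-79921\right) \left(-6\right) = 479526$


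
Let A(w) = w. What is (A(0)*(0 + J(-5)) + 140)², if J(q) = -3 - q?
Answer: 19600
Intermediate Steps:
(A(0)*(0 + J(-5)) + 140)² = (0*(0 + (-3 - 1*(-5))) + 140)² = (0*(0 + (-3 + 5)) + 140)² = (0*(0 + 2) + 140)² = (0*2 + 140)² = (0 + 140)² = 140² = 19600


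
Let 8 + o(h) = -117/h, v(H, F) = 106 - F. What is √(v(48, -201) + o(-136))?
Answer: √1386554/68 ≈ 17.316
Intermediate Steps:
o(h) = -8 - 117/h
√(v(48, -201) + o(-136)) = √((106 - 1*(-201)) + (-8 - 117/(-136))) = √((106 + 201) + (-8 - 117*(-1/136))) = √(307 + (-8 + 117/136)) = √(307 - 971/136) = √(40781/136) = √1386554/68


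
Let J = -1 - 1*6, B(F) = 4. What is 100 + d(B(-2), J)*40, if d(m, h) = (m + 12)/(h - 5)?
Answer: 140/3 ≈ 46.667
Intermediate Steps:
J = -7 (J = -1 - 6 = -7)
d(m, h) = (12 + m)/(-5 + h)
100 + d(B(-2), J)*40 = 100 + ((12 + 4)/(-5 - 7))*40 = 100 + (16/(-12))*40 = 100 - 1/12*16*40 = 100 - 4/3*40 = 100 - 160/3 = 140/3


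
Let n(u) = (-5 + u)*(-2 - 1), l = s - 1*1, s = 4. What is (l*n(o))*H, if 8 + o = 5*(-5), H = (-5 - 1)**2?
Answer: 12312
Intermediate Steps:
H = 36 (H = (-6)**2 = 36)
o = -33 (o = -8 + 5*(-5) = -8 - 25 = -33)
l = 3 (l = 4 - 1*1 = 4 - 1 = 3)
n(u) = 15 - 3*u (n(u) = (-5 + u)*(-3) = 15 - 3*u)
(l*n(o))*H = (3*(15 - 3*(-33)))*36 = (3*(15 + 99))*36 = (3*114)*36 = 342*36 = 12312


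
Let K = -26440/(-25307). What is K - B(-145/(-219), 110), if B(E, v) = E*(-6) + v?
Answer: -193946060/1847411 ≈ -104.98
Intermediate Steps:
B(E, v) = v - 6*E (B(E, v) = -6*E + v = v - 6*E)
K = 26440/25307 (K = -26440*(-1/25307) = 26440/25307 ≈ 1.0448)
K - B(-145/(-219), 110) = 26440/25307 - (110 - (-870)/(-219)) = 26440/25307 - (110 - (-870)*(-1)/219) = 26440/25307 - (110 - 6*145/219) = 26440/25307 - (110 - 290/73) = 26440/25307 - 1*7740/73 = 26440/25307 - 7740/73 = -193946060/1847411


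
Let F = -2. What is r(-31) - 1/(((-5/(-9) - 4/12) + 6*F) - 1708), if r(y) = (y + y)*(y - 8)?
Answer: 37425813/15478 ≈ 2418.0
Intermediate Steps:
r(y) = 2*y*(-8 + y) (r(y) = (2*y)*(-8 + y) = 2*y*(-8 + y))
r(-31) - 1/(((-5/(-9) - 4/12) + 6*F) - 1708) = 2*(-31)*(-8 - 31) - 1/(((-5/(-9) - 4/12) + 6*(-2)) - 1708) = 2*(-31)*(-39) - 1/(((-5*(-1/9) - 4*1/12) - 12) - 1708) = 2418 - 1/(((5/9 - 1/3) - 12) - 1708) = 2418 - 1/((2/9 - 12) - 1708) = 2418 - 1/(-106/9 - 1708) = 2418 - 1/(-15478/9) = 2418 - 1*(-9/15478) = 2418 + 9/15478 = 37425813/15478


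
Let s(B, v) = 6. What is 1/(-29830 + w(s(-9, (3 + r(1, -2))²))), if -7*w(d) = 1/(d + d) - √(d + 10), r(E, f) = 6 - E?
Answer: -84/2505673 ≈ -3.3524e-5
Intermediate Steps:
w(d) = -1/(14*d) + √(10 + d)/7 (w(d) = -(1/(d + d) - √(d + 10))/7 = -(1/(2*d) - √(10 + d))/7 = -1/(14*d) + √(10 + d)/7)
1/(-29830 + w(s(-9, (3 + r(1, -2))²))) = 1/(-29830 + (-1/14/6 + √(10 + 6)/7)) = 1/(-29830 + (-1/14*⅙ + √16/7)) = 1/(-29830 + (-1/84 + (⅐)*4)) = 1/(-29830 + (-1/84 + 4/7)) = 1/(-29830 + 47/84) = 1/(-2505673/84) = -84/2505673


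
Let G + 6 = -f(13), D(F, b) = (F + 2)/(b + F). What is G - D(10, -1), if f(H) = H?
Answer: -61/3 ≈ -20.333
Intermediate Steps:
D(F, b) = (2 + F)/(F + b)
G = -19 (G = -6 - 1*13 = -6 - 13 = -19)
G - D(10, -1) = -19 - (2 + 10)/(10 - 1) = -19 - 12/9 = -19 - 1*4/3 = -19 - 4/3 = -61/3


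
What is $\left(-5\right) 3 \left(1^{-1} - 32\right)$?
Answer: $465$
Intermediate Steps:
$\left(-5\right) 3 \left(1^{-1} - 32\right) = - 15 \left(1 - 32\right) = \left(-15\right) \left(-31\right) = 465$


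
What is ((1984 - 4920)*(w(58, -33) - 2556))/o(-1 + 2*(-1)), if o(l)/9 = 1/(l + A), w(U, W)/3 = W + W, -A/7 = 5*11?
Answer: -348585408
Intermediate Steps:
A = -385 (A = -35*11 = -7*55 = -385)
w(U, W) = 6*W (w(U, W) = 3*(W + W) = 3*(2*W) = 6*W)
o(l) = 9/(-385 + l) (o(l) = 9/(l - 385) = 9/(-385 + l))
((1984 - 4920)*(w(58, -33) - 2556))/o(-1 + 2*(-1)) = ((1984 - 4920)*(6*(-33) - 2556))/((9/(-385 + (-1 + 2*(-1))))) = (-2936*(-198 - 2556))/((9/(-385 + (-1 - 2)))) = (-2936*(-2754))/((9/(-385 - 3))) = 8085744/((9/(-388))) = 8085744/((9*(-1/388))) = 8085744/(-9/388) = 8085744*(-388/9) = -348585408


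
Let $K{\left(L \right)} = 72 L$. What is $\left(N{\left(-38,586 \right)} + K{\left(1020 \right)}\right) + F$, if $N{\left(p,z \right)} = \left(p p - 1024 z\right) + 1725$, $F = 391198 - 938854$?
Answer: $-1071111$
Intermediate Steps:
$F = -547656$ ($F = 391198 - 938854 = -547656$)
$N{\left(p,z \right)} = 1725 + p^{2} - 1024 z$ ($N{\left(p,z \right)} = \left(p^{2} - 1024 z\right) + 1725 = 1725 + p^{2} - 1024 z$)
$\left(N{\left(-38,586 \right)} + K{\left(1020 \right)}\right) + F = \left(\left(1725 + \left(-38\right)^{2} - 600064\right) + 72 \cdot 1020\right) - 547656 = \left(\left(1725 + 1444 - 600064\right) + 73440\right) - 547656 = \left(-596895 + 73440\right) - 547656 = -523455 - 547656 = -1071111$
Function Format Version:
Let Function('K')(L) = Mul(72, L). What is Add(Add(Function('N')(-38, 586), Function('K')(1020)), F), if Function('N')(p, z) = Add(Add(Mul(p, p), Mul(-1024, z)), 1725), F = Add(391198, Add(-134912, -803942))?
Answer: -1071111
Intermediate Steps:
F = -547656 (F = Add(391198, -938854) = -547656)
Function('N')(p, z) = Add(1725, Pow(p, 2), Mul(-1024, z)) (Function('N')(p, z) = Add(Add(Pow(p, 2), Mul(-1024, z)), 1725) = Add(1725, Pow(p, 2), Mul(-1024, z)))
Add(Add(Function('N')(-38, 586), Function('K')(1020)), F) = Add(Add(Add(1725, Pow(-38, 2), Mul(-1024, 586)), Mul(72, 1020)), -547656) = Add(Add(Add(1725, 1444, -600064), 73440), -547656) = Add(Add(-596895, 73440), -547656) = Add(-523455, -547656) = -1071111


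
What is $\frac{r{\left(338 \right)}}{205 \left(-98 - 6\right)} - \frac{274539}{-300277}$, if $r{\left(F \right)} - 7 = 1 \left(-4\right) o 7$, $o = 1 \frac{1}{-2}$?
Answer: $\frac{5846865663}{6401905640} \approx 0.9133$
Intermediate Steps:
$o = - \frac{1}{2}$ ($o = 1 \left(- \frac{1}{2}\right) = - \frac{1}{2} \approx -0.5$)
$r{\left(F \right)} = 21$ ($r{\left(F \right)} = 7 + 1 \left(-4\right) \left(- \frac{1}{2}\right) 7 = 7 + \left(-4\right) \left(- \frac{1}{2}\right) 7 = 7 + 2 \cdot 7 = 7 + 14 = 21$)
$\frac{r{\left(338 \right)}}{205 \left(-98 - 6\right)} - \frac{274539}{-300277} = \frac{21}{205 \left(-98 - 6\right)} - \frac{274539}{-300277} = \frac{21}{205 \left(-104\right)} - - \frac{274539}{300277} = \frac{21}{-21320} + \frac{274539}{300277} = 21 \left(- \frac{1}{21320}\right) + \frac{274539}{300277} = - \frac{21}{21320} + \frac{274539}{300277} = \frac{5846865663}{6401905640}$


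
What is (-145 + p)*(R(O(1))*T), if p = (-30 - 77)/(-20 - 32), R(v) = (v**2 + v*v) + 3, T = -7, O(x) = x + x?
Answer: 572341/52 ≈ 11007.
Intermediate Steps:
O(x) = 2*x
R(v) = 3 + 2*v**2 (R(v) = (v**2 + v**2) + 3 = 2*v**2 + 3 = 3 + 2*v**2)
p = 107/52 (p = -107/(-52) = -107*(-1/52) = 107/52 ≈ 2.0577)
(-145 + p)*(R(O(1))*T) = (-145 + 107/52)*((3 + 2*(2*1)**2)*(-7)) = -7433*(3 + 2*2**2)*(-7)/52 = -7433*(3 + 2*4)*(-7)/52 = -7433*(3 + 8)*(-7)/52 = -81763*(-7)/52 = -7433/52*(-77) = 572341/52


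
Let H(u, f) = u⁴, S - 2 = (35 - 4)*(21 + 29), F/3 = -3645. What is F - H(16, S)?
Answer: -76471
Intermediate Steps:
F = -10935 (F = 3*(-3645) = -10935)
S = 1552 (S = 2 + (35 - 4)*(21 + 29) = 2 + 31*50 = 2 + 1550 = 1552)
F - H(16, S) = -10935 - 1*16⁴ = -10935 - 1*65536 = -10935 - 65536 = -76471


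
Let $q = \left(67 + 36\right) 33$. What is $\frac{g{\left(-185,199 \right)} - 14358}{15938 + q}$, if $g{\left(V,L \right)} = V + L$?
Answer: $- \frac{14344}{19337} \approx -0.74179$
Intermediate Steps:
$g{\left(V,L \right)} = L + V$
$q = 3399$ ($q = 103 \cdot 33 = 3399$)
$\frac{g{\left(-185,199 \right)} - 14358}{15938 + q} = \frac{\left(199 - 185\right) - 14358}{15938 + 3399} = \frac{14 - 14358}{19337} = \left(-14344\right) \frac{1}{19337} = - \frac{14344}{19337}$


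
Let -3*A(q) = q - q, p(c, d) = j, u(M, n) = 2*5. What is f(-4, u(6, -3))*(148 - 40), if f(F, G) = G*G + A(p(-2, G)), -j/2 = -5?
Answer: 10800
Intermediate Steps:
u(M, n) = 10
j = 10 (j = -2*(-5) = 10)
p(c, d) = 10
A(q) = 0 (A(q) = -(q - q)/3 = -1/3*0 = 0)
f(F, G) = G**2 (f(F, G) = G*G + 0 = G**2 + 0 = G**2)
f(-4, u(6, -3))*(148 - 40) = 10**2*(148 - 40) = 100*108 = 10800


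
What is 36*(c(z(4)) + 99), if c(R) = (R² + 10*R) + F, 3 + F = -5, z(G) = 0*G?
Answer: 3276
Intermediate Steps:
z(G) = 0
F = -8 (F = -3 - 5 = -8)
c(R) = -8 + R² + 10*R (c(R) = (R² + 10*R) - 8 = -8 + R² + 10*R)
36*(c(z(4)) + 99) = 36*((-8 + 0² + 10*0) + 99) = 36*((-8 + 0 + 0) + 99) = 36*(-8 + 99) = 36*91 = 3276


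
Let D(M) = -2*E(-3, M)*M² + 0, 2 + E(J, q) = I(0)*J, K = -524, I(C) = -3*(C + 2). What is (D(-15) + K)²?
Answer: 59660176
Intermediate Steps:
I(C) = -6 - 3*C (I(C) = -3*(2 + C) = -6 - 3*C)
E(J, q) = -2 - 6*J (E(J, q) = -2 + (-6 - 3*0)*J = -2 + (-6 + 0)*J = -2 - 6*J)
D(M) = -32*M² (D(M) = -2*(-2 - 6*(-3))*M² + 0 = -2*(-2 + 18)*M² + 0 = -32*M² + 0 = -32*M²)
(D(-15) + K)² = (-32*(-15)² - 524)² = (-32*225 - 524)² = (-7200 - 524)² = (-7724)² = 59660176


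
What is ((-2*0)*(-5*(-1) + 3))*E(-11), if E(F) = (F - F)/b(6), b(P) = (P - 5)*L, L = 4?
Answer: 0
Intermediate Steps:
b(P) = -20 + 4*P (b(P) = (P - 5)*4 = (-5 + P)*4 = -20 + 4*P)
E(F) = 0 (E(F) = (F - F)/(-20 + 4*6) = 0/(-20 + 24) = 0/4 = 0*(¼) = 0)
((-2*0)*(-5*(-1) + 3))*E(-11) = ((-2*0)*(-5*(-1) + 3))*0 = (0*(5 + 3))*0 = (0*8)*0 = 0*0 = 0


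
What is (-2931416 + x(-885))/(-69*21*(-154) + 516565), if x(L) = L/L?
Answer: -2931415/739711 ≈ -3.9629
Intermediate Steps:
x(L) = 1
(-2931416 + x(-885))/(-69*21*(-154) + 516565) = (-2931416 + 1)/(-69*21*(-154) + 516565) = -2931415/(-1449*(-154) + 516565) = -2931415/(223146 + 516565) = -2931415/739711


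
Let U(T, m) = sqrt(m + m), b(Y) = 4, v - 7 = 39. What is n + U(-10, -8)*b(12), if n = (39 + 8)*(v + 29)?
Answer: 3525 + 16*I ≈ 3525.0 + 16.0*I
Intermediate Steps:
v = 46 (v = 7 + 39 = 46)
U(T, m) = sqrt(2)*sqrt(m) (U(T, m) = sqrt(2*m) = sqrt(2)*sqrt(m))
n = 3525 (n = (39 + 8)*(46 + 29) = 47*75 = 3525)
n + U(-10, -8)*b(12) = 3525 + (sqrt(2)*sqrt(-8))*4 = 3525 + (sqrt(2)*(2*I*sqrt(2)))*4 = 3525 + (4*I)*4 = 3525 + 16*I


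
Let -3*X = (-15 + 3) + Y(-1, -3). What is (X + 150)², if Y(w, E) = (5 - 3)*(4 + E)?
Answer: 211600/9 ≈ 23511.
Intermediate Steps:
Y(w, E) = 8 + 2*E (Y(w, E) = 2*(4 + E) = 8 + 2*E)
X = 10/3 (X = -((-15 + 3) + (8 + 2*(-3)))/3 = -(-12 + (8 - 6))/3 = -(-12 + 2)/3 = -⅓*(-10) = 10/3 ≈ 3.3333)
(X + 150)² = (10/3 + 150)² = (460/3)² = 211600/9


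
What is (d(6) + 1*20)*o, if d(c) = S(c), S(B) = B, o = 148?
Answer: 3848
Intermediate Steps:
d(c) = c
(d(6) + 1*20)*o = (6 + 1*20)*148 = (6 + 20)*148 = 26*148 = 3848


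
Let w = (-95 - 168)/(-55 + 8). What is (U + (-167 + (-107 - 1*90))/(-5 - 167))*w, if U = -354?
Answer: -3979453/2021 ≈ -1969.1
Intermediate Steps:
w = 263/47 (w = -263/(-47) = -263*(-1/47) = 263/47 ≈ 5.5957)
(U + (-167 + (-107 - 1*90))/(-5 - 167))*w = (-354 + (-167 + (-107 - 1*90))/(-5 - 167))*(263/47) = (-354 + (-167 + (-107 - 90))/(-172))*(263/47) = (-354 + (-167 - 197)*(-1/172))*(263/47) = (-354 - 364*(-1/172))*(263/47) = (-354 + 91/43)*(263/47) = -15131/43*263/47 = -3979453/2021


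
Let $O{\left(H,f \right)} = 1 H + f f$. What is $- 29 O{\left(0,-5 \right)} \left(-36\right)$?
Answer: $26100$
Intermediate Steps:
$O{\left(H,f \right)} = H + f^{2}$
$- 29 O{\left(0,-5 \right)} \left(-36\right) = - 29 \left(0 + \left(-5\right)^{2}\right) \left(-36\right) = - 29 \left(0 + 25\right) \left(-36\right) = \left(-29\right) 25 \left(-36\right) = \left(-725\right) \left(-36\right) = 26100$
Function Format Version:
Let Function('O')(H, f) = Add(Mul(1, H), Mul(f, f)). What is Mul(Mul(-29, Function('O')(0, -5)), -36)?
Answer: 26100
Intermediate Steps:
Function('O')(H, f) = Add(H, Pow(f, 2))
Mul(Mul(-29, Function('O')(0, -5)), -36) = Mul(Mul(-29, Add(0, Pow(-5, 2))), -36) = Mul(Mul(-29, Add(0, 25)), -36) = Mul(Mul(-29, 25), -36) = Mul(-725, -36) = 26100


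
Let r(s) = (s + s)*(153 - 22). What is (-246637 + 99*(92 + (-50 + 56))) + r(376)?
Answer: -138423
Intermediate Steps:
r(s) = 262*s (r(s) = (2*s)*131 = 262*s)
(-246637 + 99*(92 + (-50 + 56))) + r(376) = (-246637 + 99*(92 + (-50 + 56))) + 262*376 = (-246637 + 99*(92 + 6)) + 98512 = (-246637 + 99*98) + 98512 = (-246637 + 9702) + 98512 = -236935 + 98512 = -138423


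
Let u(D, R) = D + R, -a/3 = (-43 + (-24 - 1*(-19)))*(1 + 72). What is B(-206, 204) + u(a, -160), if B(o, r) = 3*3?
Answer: 10361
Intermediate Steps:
a = 10512 (a = -3*(-43 + (-24 - 1*(-19)))*(1 + 72) = -3*(-43 + (-24 + 19))*73 = -3*(-43 - 5)*73 = -(-144)*73 = -3*(-3504) = 10512)
B(o, r) = 9
B(-206, 204) + u(a, -160) = 9 + (10512 - 160) = 9 + 10352 = 10361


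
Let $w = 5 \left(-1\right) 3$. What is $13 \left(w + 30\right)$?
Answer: $195$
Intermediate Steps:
$w = -15$ ($w = \left(-5\right) 3 = -15$)
$13 \left(w + 30\right) = 13 \left(-15 + 30\right) = 13 \cdot 15 = 195$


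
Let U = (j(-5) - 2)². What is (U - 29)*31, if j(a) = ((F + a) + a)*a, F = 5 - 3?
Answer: 43865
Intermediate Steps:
F = 2
j(a) = a*(2 + 2*a) (j(a) = ((2 + a) + a)*a = (2 + 2*a)*a = a*(2 + 2*a))
U = 1444 (U = (2*(-5)*(1 - 5) - 2)² = (2*(-5)*(-4) - 2)² = (40 - 2)² = 38² = 1444)
(U - 29)*31 = (1444 - 29)*31 = 1415*31 = 43865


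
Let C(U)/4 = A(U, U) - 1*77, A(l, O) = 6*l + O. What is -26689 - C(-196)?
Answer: -20893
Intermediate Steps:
A(l, O) = O + 6*l
C(U) = -308 + 28*U (C(U) = 4*((U + 6*U) - 1*77) = 4*(7*U - 77) = 4*(-77 + 7*U) = -308 + 28*U)
-26689 - C(-196) = -26689 - (-308 + 28*(-196)) = -26689 - (-308 - 5488) = -26689 - 1*(-5796) = -26689 + 5796 = -20893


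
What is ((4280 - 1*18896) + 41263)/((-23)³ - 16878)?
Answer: -26647/29045 ≈ -0.91744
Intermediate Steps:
((4280 - 1*18896) + 41263)/((-23)³ - 16878) = ((4280 - 18896) + 41263)/(-12167 - 16878) = (-14616 + 41263)/(-29045) = 26647*(-1/29045) = -26647/29045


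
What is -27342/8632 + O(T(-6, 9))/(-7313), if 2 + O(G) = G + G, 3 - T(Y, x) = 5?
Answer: -99950127/31562908 ≈ -3.1667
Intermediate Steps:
T(Y, x) = -2 (T(Y, x) = 3 - 1*5 = 3 - 5 = -2)
O(G) = -2 + 2*G (O(G) = -2 + (G + G) = -2 + 2*G)
-27342/8632 + O(T(-6, 9))/(-7313) = -27342/8632 + (-2 + 2*(-2))/(-7313) = -27342*1/8632 + (-2 - 4)*(-1/7313) = -13671/4316 - 6*(-1/7313) = -13671/4316 + 6/7313 = -99950127/31562908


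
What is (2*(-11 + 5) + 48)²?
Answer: 1296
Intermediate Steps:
(2*(-11 + 5) + 48)² = (2*(-6) + 48)² = (-12 + 48)² = 36² = 1296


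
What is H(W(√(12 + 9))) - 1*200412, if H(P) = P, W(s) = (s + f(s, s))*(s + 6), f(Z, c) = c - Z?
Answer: -200391 + 6*√21 ≈ -2.0036e+5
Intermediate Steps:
W(s) = s*(6 + s) (W(s) = (s + (s - s))*(s + 6) = (s + 0)*(6 + s) = s*(6 + s))
H(W(√(12 + 9))) - 1*200412 = √(12 + 9)*(6 + √(12 + 9)) - 1*200412 = √21*(6 + √21) - 200412 = -200412 + √21*(6 + √21)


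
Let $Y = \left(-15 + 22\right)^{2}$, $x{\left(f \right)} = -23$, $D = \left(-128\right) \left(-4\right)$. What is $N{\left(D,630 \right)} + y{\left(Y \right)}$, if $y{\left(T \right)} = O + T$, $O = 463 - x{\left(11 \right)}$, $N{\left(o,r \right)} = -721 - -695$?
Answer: $509$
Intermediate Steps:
$D = 512$
$N{\left(o,r \right)} = -26$ ($N{\left(o,r \right)} = -721 + 695 = -26$)
$Y = 49$ ($Y = 7^{2} = 49$)
$O = 486$ ($O = 463 - -23 = 463 + 23 = 486$)
$y{\left(T \right)} = 486 + T$
$N{\left(D,630 \right)} + y{\left(Y \right)} = -26 + \left(486 + 49\right) = -26 + 535 = 509$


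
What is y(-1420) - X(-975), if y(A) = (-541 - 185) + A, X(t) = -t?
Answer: -3121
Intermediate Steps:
y(A) = -726 + A
y(-1420) - X(-975) = (-726 - 1420) - (-1)*(-975) = -2146 - 1*975 = -2146 - 975 = -3121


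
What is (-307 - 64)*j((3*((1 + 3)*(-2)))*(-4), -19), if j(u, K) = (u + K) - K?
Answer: -35616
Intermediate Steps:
j(u, K) = u (j(u, K) = (K + u) - K = u)
(-307 - 64)*j((3*((1 + 3)*(-2)))*(-4), -19) = (-307 - 64)*((3*((1 + 3)*(-2)))*(-4)) = -371*3*(4*(-2))*(-4) = -371*3*(-8)*(-4) = -(-8904)*(-4) = -371*96 = -35616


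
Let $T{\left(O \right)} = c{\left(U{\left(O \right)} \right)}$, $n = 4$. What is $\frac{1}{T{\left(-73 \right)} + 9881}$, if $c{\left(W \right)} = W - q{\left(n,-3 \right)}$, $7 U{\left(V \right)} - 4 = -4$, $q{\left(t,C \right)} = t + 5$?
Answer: $\frac{1}{9872} \approx 0.0001013$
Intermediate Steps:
$q{\left(t,C \right)} = 5 + t$
$U{\left(V \right)} = 0$ ($U{\left(V \right)} = \frac{4}{7} + \frac{1}{7} \left(-4\right) = \frac{4}{7} - \frac{4}{7} = 0$)
$c{\left(W \right)} = -9 + W$ ($c{\left(W \right)} = W - \left(5 + 4\right) = W - 9 = -9 + W$)
$T{\left(O \right)} = -9$ ($T{\left(O \right)} = -9 + 0 = -9$)
$\frac{1}{T{\left(-73 \right)} + 9881} = \frac{1}{-9 + 9881} = \frac{1}{9872}$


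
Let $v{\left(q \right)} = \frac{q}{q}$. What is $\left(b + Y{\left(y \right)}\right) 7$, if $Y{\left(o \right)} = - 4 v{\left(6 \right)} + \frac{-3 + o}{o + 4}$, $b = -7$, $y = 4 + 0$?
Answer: $- \frac{609}{8} \approx -76.125$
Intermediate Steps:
$y = 4$
$v{\left(q \right)} = 1$
$Y{\left(o \right)} = -4 + \frac{-3 + o}{4 + o}$ ($Y{\left(o \right)} = \left(-4\right) 1 + \frac{-3 + o}{o + 4} = -4 + \frac{-3 + o}{4 + o}$)
$\left(b + Y{\left(y \right)}\right) 7 = \left(-7 + \frac{-19 - 12}{4 + 4}\right) 7 = \left(-7 + \frac{-19 - 12}{8}\right) 7 = \left(-7 + \frac{1}{8} \left(-31\right)\right) 7 = \left(-7 - \frac{31}{8}\right) 7 = \left(- \frac{87}{8}\right) 7 = - \frac{609}{8}$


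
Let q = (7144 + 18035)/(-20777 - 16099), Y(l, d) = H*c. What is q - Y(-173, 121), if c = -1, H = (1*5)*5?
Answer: 42701/1756 ≈ 24.317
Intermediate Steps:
H = 25 (H = 5*5 = 25)
Y(l, d) = -25 (Y(l, d) = 25*(-1) = -25)
q = -1199/1756 (q = 25179/(-36876) = 25179*(-1/36876) = -1199/1756 ≈ -0.68280)
q - Y(-173, 121) = -1199/1756 - 1*(-25) = -1199/1756 + 25 = 42701/1756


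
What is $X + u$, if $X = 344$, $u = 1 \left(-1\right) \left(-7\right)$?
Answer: $351$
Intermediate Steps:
$u = 7$ ($u = \left(-1\right) \left(-7\right) = 7$)
$X + u = 344 + 7 = 351$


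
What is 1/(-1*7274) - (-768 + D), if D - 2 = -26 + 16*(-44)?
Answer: 10881903/7274 ≈ 1496.0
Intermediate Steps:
D = -728 (D = 2 + (-26 + 16*(-44)) = 2 + (-26 - 704) = 2 - 730 = -728)
1/(-1*7274) - (-768 + D) = 1/(-1*7274) - (-768 - 728) = 1/(-7274) - 1*(-1496) = -1/7274 + 1496 = 10881903/7274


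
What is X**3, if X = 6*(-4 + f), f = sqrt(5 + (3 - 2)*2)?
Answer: -31968 + 11880*sqrt(7) ≈ -536.47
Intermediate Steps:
f = sqrt(7) (f = sqrt(5 + 1*2) = sqrt(5 + 2) = sqrt(7) ≈ 2.6458)
X = -24 + 6*sqrt(7) (X = 6*(-4 + sqrt(7)) = -24 + 6*sqrt(7) ≈ -8.1255)
X**3 = (-24 + 6*sqrt(7))**3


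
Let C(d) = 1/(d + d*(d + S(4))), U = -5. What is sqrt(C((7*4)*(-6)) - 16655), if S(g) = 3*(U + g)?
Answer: I*sqrt(849065236215)/7140 ≈ 129.05*I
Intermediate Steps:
S(g) = -15 + 3*g (S(g) = 3*(-5 + g) = -15 + 3*g)
C(d) = 1/(d + d*(-3 + d)) (C(d) = 1/(d + d*(d + (-15 + 3*4))) = 1/(d + d*(d + (-15 + 12))) = 1/(d + d*(d - 3)) = 1/(d + d*(-3 + d)))
sqrt(C((7*4)*(-6)) - 16655) = sqrt(1/((((7*4)*(-6)))*(-2 + (7*4)*(-6))) - 16655) = sqrt(1/(((28*(-6)))*(-2 + 28*(-6))) - 16655) = sqrt(1/((-168)*(-2 - 168)) - 16655) = sqrt(-1/168/(-170) - 16655) = sqrt(-1/168*(-1/170) - 16655) = sqrt(1/28560 - 16655) = sqrt(-475666799/28560) = I*sqrt(849065236215)/7140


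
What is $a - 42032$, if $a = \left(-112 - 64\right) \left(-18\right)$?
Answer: $-38864$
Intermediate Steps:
$a = 3168$ ($a = \left(-176\right) \left(-18\right) = 3168$)
$a - 42032 = 3168 - 42032 = -38864$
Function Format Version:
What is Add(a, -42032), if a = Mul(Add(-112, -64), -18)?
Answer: -38864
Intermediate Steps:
a = 3168 (a = Mul(-176, -18) = 3168)
Add(a, -42032) = Add(3168, -42032) = -38864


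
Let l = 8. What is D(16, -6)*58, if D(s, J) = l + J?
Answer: 116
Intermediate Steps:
D(s, J) = 8 + J
D(16, -6)*58 = (8 - 6)*58 = 2*58 = 116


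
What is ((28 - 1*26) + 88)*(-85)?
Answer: -7650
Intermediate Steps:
((28 - 1*26) + 88)*(-85) = ((28 - 26) + 88)*(-85) = (2 + 88)*(-85) = 90*(-85) = -7650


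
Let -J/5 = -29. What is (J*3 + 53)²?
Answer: 238144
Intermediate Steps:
J = 145 (J = -5*(-29) = 145)
(J*3 + 53)² = (145*3 + 53)² = (435 + 53)² = 488² = 238144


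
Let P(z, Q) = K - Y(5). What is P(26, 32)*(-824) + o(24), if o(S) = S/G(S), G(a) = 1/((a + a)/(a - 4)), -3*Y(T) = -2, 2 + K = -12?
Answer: 182144/15 ≈ 12143.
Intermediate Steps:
K = -14 (K = -2 - 12 = -14)
Y(T) = 2/3 (Y(T) = -1/3*(-2) = 2/3)
G(a) = (-4 + a)/(2*a) (G(a) = 1/((2*a)/(-4 + a)) = 1/(2*a/(-4 + a)) = (-4 + a)/(2*a))
P(z, Q) = -44/3 (P(z, Q) = -14 - 1*2/3 = -14 - 2/3 = -44/3)
o(S) = 2*S**2/(-4 + S) (o(S) = S/(((-4 + S)/(2*S))) = S*(2*S/(-4 + S)) = 2*S**2/(-4 + S))
P(26, 32)*(-824) + o(24) = -44/3*(-824) + 2*24**2/(-4 + 24) = 36256/3 + 2*576/20 = 36256/3 + 2*576*(1/20) = 36256/3 + 288/5 = 182144/15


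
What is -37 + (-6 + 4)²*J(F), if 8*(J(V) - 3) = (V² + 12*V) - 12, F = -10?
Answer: -41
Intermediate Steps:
J(V) = 3/2 + V²/8 + 3*V/2 (J(V) = 3 + ((V² + 12*V) - 12)/8 = 3 + (-12 + V² + 12*V)/8 = 3 + (-3/2 + V²/8 + 3*V/2) = 3/2 + V²/8 + 3*V/2)
-37 + (-6 + 4)²*J(F) = -37 + (-6 + 4)²*(3/2 + (⅛)*(-10)² + (3/2)*(-10)) = -37 + (-2)²*(3/2 + (⅛)*100 - 15) = -37 + 4*(3/2 + 25/2 - 15) = -37 + 4*(-1) = -37 - 4 = -41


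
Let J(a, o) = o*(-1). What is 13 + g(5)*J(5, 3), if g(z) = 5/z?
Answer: 10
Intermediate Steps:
J(a, o) = -o
13 + g(5)*J(5, 3) = 13 + (5/5)*(-1*3) = 13 + (5*(⅕))*(-3) = 13 + 1*(-3) = 13 - 3 = 10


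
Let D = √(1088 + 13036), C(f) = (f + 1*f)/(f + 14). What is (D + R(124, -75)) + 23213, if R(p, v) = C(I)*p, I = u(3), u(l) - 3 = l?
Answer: 116437/5 + 2*√3531 ≈ 23406.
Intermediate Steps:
u(l) = 3 + l
I = 6 (I = 3 + 3 = 6)
C(f) = 2*f/(14 + f) (C(f) = (f + f)/(14 + f) = (2*f)/(14 + f) = 2*f/(14 + f))
R(p, v) = 3*p/5 (R(p, v) = (2*6/(14 + 6))*p = (2*6/20)*p = (2*6*(1/20))*p = 3*p/5)
D = 2*√3531 (D = √14124 = 2*√3531 ≈ 118.84)
(D + R(124, -75)) + 23213 = (2*√3531 + (⅗)*124) + 23213 = (2*√3531 + 372/5) + 23213 = (372/5 + 2*√3531) + 23213 = 116437/5 + 2*√3531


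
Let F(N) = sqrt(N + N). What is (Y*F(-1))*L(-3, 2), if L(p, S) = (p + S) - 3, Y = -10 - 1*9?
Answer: 76*I*sqrt(2) ≈ 107.48*I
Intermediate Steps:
Y = -19 (Y = -10 - 9 = -19)
F(N) = sqrt(2)*sqrt(N) (F(N) = sqrt(2*N) = sqrt(2)*sqrt(N))
L(p, S) = -3 + S + p (L(p, S) = (S + p) - 3 = -3 + S + p)
(Y*F(-1))*L(-3, 2) = (-19*sqrt(2)*sqrt(-1))*(-3 + 2 - 3) = -19*sqrt(2)*I*(-4) = -19*I*sqrt(2)*(-4) = 76*I*sqrt(2)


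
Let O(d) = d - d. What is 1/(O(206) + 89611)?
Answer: 1/89611 ≈ 1.1159e-5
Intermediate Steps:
O(d) = 0
1/(O(206) + 89611) = 1/(0 + 89611) = 1/89611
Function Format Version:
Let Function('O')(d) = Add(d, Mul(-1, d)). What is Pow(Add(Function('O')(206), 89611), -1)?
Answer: Rational(1, 89611) ≈ 1.1159e-5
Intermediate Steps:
Function('O')(d) = 0
Pow(Add(Function('O')(206), 89611), -1) = Pow(Add(0, 89611), -1) = Pow(89611, -1) = Rational(1, 89611)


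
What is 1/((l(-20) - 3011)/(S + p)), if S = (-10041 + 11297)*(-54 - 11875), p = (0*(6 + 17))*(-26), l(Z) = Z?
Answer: 14982824/3031 ≈ 4943.2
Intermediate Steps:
p = 0 (p = (0*23)*(-26) = 0*(-26) = 0)
S = -14982824 (S = 1256*(-11929) = -14982824)
1/((l(-20) - 3011)/(S + p)) = 1/((-20 - 3011)/(-14982824 + 0)) = 1/(-3031/(-14982824)) = 1/(-3031*(-1/14982824)) = 1/(3031/14982824) = 14982824/3031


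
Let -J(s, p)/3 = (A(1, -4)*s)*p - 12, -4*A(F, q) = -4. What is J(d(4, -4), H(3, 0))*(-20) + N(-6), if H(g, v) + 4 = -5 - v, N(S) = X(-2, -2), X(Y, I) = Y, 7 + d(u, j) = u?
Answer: 898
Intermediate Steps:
d(u, j) = -7 + u
N(S) = -2
A(F, q) = 1 (A(F, q) = -¼*(-4) = 1)
H(g, v) = -9 - v (H(g, v) = -4 + (-5 - v) = -9 - v)
J(s, p) = 36 - 3*p*s (J(s, p) = -3*((1*s)*p - 12) = -3*(s*p - 12) = -3*(p*s - 12) = -3*(-12 + p*s) = 36 - 3*p*s)
J(d(4, -4), H(3, 0))*(-20) + N(-6) = (36 - 3*(-9 - 1*0)*(-7 + 4))*(-20) - 2 = (36 - 3*(-9 + 0)*(-3))*(-20) - 2 = (36 - 3*(-9)*(-3))*(-20) - 2 = (36 - 81)*(-20) - 2 = -45*(-20) - 2 = 900 - 2 = 898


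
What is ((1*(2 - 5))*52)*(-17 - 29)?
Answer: 7176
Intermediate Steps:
((1*(2 - 5))*52)*(-17 - 29) = ((1*(-3))*52)*(-46) = -3*52*(-46) = -156*(-46) = 7176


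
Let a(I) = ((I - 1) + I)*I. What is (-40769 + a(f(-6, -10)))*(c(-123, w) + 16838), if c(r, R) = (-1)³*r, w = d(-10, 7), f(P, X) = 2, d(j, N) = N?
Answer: -691381243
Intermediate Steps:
a(I) = I*(-1 + 2*I) (a(I) = ((-1 + I) + I)*I = (-1 + 2*I)*I = I*(-1 + 2*I))
w = 7
c(r, R) = -r
(-40769 + a(f(-6, -10)))*(c(-123, w) + 16838) = (-40769 + 2*(-1 + 2*2))*(-1*(-123) + 16838) = (-40769 + 2*(-1 + 4))*(123 + 16838) = (-40769 + 2*3)*16961 = (-40769 + 6)*16961 = -40763*16961 = -691381243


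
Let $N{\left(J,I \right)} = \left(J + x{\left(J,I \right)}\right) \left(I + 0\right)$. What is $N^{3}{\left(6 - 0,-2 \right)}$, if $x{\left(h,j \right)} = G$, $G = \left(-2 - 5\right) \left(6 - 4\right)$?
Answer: $4096$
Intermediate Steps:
$G = -14$ ($G = \left(-7\right) 2 = -14$)
$x{\left(h,j \right)} = -14$
$N{\left(J,I \right)} = I \left(-14 + J\right)$ ($N{\left(J,I \right)} = \left(J - 14\right) \left(I + 0\right) = \left(-14 + J\right) I = I \left(-14 + J\right)$)
$N^{3}{\left(6 - 0,-2 \right)} = \left(- 2 \left(-14 + \left(6 - 0\right)\right)\right)^{3} = \left(- 2 \left(-14 + \left(6 + 0\right)\right)\right)^{3} = \left(- 2 \left(-14 + 6\right)\right)^{3} = \left(\left(-2\right) \left(-8\right)\right)^{3} = 16^{3} = 4096$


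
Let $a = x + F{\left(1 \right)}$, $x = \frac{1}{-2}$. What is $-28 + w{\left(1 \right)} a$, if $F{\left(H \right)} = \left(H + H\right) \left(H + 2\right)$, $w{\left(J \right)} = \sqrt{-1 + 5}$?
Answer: $-17$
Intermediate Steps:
$w{\left(J \right)} = 2$ ($w{\left(J \right)} = \sqrt{4} = 2$)
$F{\left(H \right)} = 2 H \left(2 + H\right)$
$x = - \frac{1}{2} \approx -0.5$
$a = \frac{11}{2}$ ($a = - \frac{1}{2} + 2 \cdot 1 \left(2 + 1\right) = - \frac{1}{2} + 2 \cdot 1 \cdot 3 = - \frac{1}{2} + 6 = \frac{11}{2} \approx 5.5$)
$-28 + w{\left(1 \right)} a = -28 + 2 \cdot \frac{11}{2} = -28 + 11 = -17$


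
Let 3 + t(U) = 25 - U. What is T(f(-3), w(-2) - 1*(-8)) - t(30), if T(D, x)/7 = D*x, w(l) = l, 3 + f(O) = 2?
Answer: -34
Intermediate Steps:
f(O) = -1 (f(O) = -3 + 2 = -1)
t(U) = 22 - U (t(U) = -3 + (25 - U) = 22 - U)
T(D, x) = 7*D*x (T(D, x) = 7*(D*x) = 7*D*x)
T(f(-3), w(-2) - 1*(-8)) - t(30) = 7*(-1)*(-2 - 1*(-8)) - (22 - 1*30) = 7*(-1)*(-2 + 8) - (22 - 30) = 7*(-1)*6 - 1*(-8) = -42 + 8 = -34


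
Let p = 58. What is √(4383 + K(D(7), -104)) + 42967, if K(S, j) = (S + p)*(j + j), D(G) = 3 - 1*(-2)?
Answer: 42967 + 3*I*√969 ≈ 42967.0 + 93.386*I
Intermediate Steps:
D(G) = 5 (D(G) = 3 + 2 = 5)
K(S, j) = 2*j*(58 + S) (K(S, j) = (S + 58)*(j + j) = (58 + S)*(2*j) = 2*j*(58 + S))
√(4383 + K(D(7), -104)) + 42967 = √(4383 + 2*(-104)*(58 + 5)) + 42967 = √(4383 + 2*(-104)*63) + 42967 = √(4383 - 13104) + 42967 = √(-8721) + 42967 = 3*I*√969 + 42967 = 42967 + 3*I*√969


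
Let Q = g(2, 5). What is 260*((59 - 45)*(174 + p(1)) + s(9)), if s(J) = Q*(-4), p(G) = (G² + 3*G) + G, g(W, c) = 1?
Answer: 650520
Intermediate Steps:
p(G) = G² + 4*G
Q = 1
s(J) = -4 (s(J) = 1*(-4) = -4)
260*((59 - 45)*(174 + p(1)) + s(9)) = 260*((59 - 45)*(174 + 1*(4 + 1)) - 4) = 260*(14*(174 + 1*5) - 4) = 260*(14*(174 + 5) - 4) = 260*(14*179 - 4) = 260*(2506 - 4) = 260*2502 = 650520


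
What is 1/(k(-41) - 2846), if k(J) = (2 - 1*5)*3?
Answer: -1/2855 ≈ -0.00035026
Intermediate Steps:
k(J) = -9 (k(J) = (2 - 5)*3 = -3*3 = -9)
1/(k(-41) - 2846) = 1/(-9 - 2846) = 1/(-2855) = -1/2855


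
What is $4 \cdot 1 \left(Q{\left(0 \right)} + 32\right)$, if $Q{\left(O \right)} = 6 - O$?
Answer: $152$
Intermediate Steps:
$4 \cdot 1 \left(Q{\left(0 \right)} + 32\right) = 4 \cdot 1 \left(\left(6 - 0\right) + 32\right) = 4 \left(\left(6 + 0\right) + 32\right) = 4 \left(6 + 32\right) = 4 \cdot 38 = 152$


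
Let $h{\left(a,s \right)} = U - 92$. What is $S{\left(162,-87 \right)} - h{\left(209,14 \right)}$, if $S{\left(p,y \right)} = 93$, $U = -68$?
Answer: $253$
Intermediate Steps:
$h{\left(a,s \right)} = -160$ ($h{\left(a,s \right)} = -68 - 92 = -160$)
$S{\left(162,-87 \right)} - h{\left(209,14 \right)} = 93 - -160 = 93 + 160 = 253$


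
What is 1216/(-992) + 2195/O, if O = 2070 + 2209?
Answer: -94557/132649 ≈ -0.71284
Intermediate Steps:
O = 4279
1216/(-992) + 2195/O = 1216/(-992) + 2195/4279 = 1216*(-1/992) + 2195*(1/4279) = -38/31 + 2195/4279 = -94557/132649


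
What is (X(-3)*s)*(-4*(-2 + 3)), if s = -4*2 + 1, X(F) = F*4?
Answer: -336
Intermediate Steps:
X(F) = 4*F
s = -7 (s = -8 + 1 = -7)
(X(-3)*s)*(-4*(-2 + 3)) = ((4*(-3))*(-7))*(-4*(-2 + 3)) = (-12*(-7))*(-4*1) = 84*(-4) = -336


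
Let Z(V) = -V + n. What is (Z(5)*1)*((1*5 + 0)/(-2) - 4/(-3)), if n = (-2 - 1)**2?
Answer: -14/3 ≈ -4.6667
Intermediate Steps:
n = 9 (n = (-3)**2 = 9)
Z(V) = 9 - V (Z(V) = -V + 9 = 9 - V)
(Z(5)*1)*((1*5 + 0)/(-2) - 4/(-3)) = ((9 - 1*5)*1)*((1*5 + 0)/(-2) - 4/(-3)) = ((9 - 5)*1)*((5 + 0)*(-1/2) - 4*(-1/3)) = (4*1)*(5*(-1/2) + 4/3) = 4*(-5/2 + 4/3) = 4*(-7/6) = -14/3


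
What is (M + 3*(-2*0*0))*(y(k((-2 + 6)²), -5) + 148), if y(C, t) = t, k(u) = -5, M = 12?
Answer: 1716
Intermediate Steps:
(M + 3*(-2*0*0))*(y(k((-2 + 6)²), -5) + 148) = (12 + 3*(-2*0*0))*(-5 + 148) = (12 + 3*(0*0))*143 = (12 + 3*0)*143 = (12 + 0)*143 = 12*143 = 1716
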